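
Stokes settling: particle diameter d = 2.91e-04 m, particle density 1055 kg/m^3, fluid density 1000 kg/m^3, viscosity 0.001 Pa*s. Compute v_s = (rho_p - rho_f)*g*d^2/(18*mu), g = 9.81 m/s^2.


Density difference: rho_p - rho_f = 1055 - 1000 = 55 kg/m^3
d^2 = (2.91e-04)^2 = 8.4681e-08 m^2
Numerator = (rho_p - rho_f) * g * d^2 = 55 * 9.81 * 8.4681e-08 = 4.5689634e-05
Denominator = 18 * mu = 18 * 0.001 = 0.018
v_s = 4.5689634e-05 / 0.018 = 0.00253831 m/s
Check: Re = rho_f * v_s * d / mu = 1000 * 0.00253831 * 2.91e-04 / 0.001 = 0.739 < 1, so Stokes' law applies.

0.00253831 m/s


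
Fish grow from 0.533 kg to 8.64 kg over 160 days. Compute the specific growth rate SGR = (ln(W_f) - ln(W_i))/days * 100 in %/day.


ln(W_f) = ln(8.64) = 2.1564026
ln(W_i) = ln(0.533) = -0.62923385
ln(W_f) - ln(W_i) = 2.1564026 - -0.62923385 = 2.7856364
SGR = 2.7856364 / 160 * 100 = 1.74102 %/day

1.74102 %/day


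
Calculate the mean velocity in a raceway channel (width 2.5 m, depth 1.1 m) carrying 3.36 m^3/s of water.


Cross-sectional area = W * d = 2.5 * 1.1 = 2.75 m^2
Velocity = Q / A = 3.36 / 2.75 = 1.22182 m/s

1.22182 m/s


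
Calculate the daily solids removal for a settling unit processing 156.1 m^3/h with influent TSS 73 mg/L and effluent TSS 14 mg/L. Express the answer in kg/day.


Concentration drop: TSS_in - TSS_out = 73 - 14 = 59 mg/L
Hourly solids removed = Q * dTSS = 156.1 m^3/h * 59 mg/L = 9209.9 g/h  (m^3/h * mg/L = g/h)
Daily solids removed = 9209.9 * 24 = 221037.6 g/day
Convert g to kg: 221037.6 / 1000 = 221.0376 kg/day

221.0376 kg/day


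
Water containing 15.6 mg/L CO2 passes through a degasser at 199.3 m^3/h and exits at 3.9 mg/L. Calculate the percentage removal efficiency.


CO2_out / CO2_in = 3.9 / 15.6 = 0.25
Fraction remaining = 0.25
efficiency = (1 - 0.25) * 100 = 75 %

75 %


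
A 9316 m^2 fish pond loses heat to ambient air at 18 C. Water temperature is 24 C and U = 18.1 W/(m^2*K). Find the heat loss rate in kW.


Temperature difference dT = 24 - 18 = 6 K
Heat loss (W) = U * A * dT = 18.1 * 9316 * 6 = 1011717.6 W
Convert to kW: 1011717.6 / 1000 = 1011.7176 kW

1011.7176 kW


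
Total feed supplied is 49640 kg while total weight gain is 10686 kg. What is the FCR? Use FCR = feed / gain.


FCR = feed consumed / weight gained
FCR = 49640 kg / 10686 kg = 4.64533

4.64533


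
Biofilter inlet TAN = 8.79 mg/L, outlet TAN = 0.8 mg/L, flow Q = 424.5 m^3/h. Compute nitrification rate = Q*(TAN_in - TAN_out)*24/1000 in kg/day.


Concentration drop: TAN_in - TAN_out = 8.79 - 0.8 = 7.99 mg/L
Hourly TAN removed = Q * dTAN = 424.5 m^3/h * 7.99 mg/L = 3391.755 g/h  (m^3/h * mg/L = g/h)
Daily TAN removed = 3391.755 * 24 = 81402.12 g/day
Convert to kg/day: 81402.12 / 1000 = 81.40212 kg/day

81.40212 kg/day


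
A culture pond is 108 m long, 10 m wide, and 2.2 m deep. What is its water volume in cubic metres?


Base area = L * W = 108 * 10 = 1080 m^2
Volume = area * depth = 1080 * 2.2 = 2376 m^3

2376 m^3


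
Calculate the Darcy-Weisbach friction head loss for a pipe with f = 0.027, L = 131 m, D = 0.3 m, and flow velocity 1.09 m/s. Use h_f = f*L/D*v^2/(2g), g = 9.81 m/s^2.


v^2 = 1.09^2 = 1.1881 m^2/s^2
L/D = 131/0.3 = 436.66667
h_f = f*(L/D)*v^2/(2g) = 0.027 * 436.66667 * 1.1881 / 19.62 = 0.71395 m

0.71395 m


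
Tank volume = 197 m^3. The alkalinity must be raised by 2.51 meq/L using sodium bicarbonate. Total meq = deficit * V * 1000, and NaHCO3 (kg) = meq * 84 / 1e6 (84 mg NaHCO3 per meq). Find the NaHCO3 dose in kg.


Tank volume in L = 197 m^3 * 1000 = 197000 L
Total meq required = 2.51 meq/L * 197000 L = 494470 meq
NaHCO3 mass = 494470 meq * 84 mg/meq / 1e6 = 41.5355 kg

41.5355 kg


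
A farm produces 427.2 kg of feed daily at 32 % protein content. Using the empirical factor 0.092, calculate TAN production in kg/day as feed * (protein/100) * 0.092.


Protein in feed = 427.2 * 32/100 = 136.704 kg/day
TAN = protein * 0.092 = 136.704 * 0.092 = 12.576768 kg/day

12.576768 kg/day


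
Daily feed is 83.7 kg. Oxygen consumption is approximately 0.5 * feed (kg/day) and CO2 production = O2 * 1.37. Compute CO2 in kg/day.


O2 = 83.7 * 0.5 = 41.85
CO2 = 41.85 * 1.37 = 57.3345

57.3345 kg/day


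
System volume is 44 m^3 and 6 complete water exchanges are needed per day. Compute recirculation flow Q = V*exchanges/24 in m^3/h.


Daily recirculation volume = 44 m^3 * 6 = 264 m^3/day
Flow rate Q = daily volume / 24 h = 264 / 24 = 11 m^3/h

11 m^3/h


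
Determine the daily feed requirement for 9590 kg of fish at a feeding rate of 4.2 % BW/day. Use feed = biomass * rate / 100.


Feeding rate fraction = 4.2% / 100 = 0.042
Daily feed = 9590 kg * 0.042 = 402.78 kg/day

402.78 kg/day


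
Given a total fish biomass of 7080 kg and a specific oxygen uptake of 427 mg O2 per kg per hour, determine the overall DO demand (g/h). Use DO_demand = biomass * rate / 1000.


Total O2 consumption (mg/h) = 7080 kg * 427 mg/(kg*h) = 3023160 mg/h
Convert to g/h: 3023160 / 1000 = 3023.16 g/h

3023.16 g/h


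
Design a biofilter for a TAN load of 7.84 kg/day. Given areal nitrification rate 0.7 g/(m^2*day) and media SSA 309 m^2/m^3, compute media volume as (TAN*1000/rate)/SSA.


A = 7.84*1000 / 0.7 = 11200 m^2
V = 11200 / 309 = 36.246

36.246 m^3


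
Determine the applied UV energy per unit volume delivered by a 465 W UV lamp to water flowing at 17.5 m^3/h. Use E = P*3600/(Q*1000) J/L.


Energy delivered per hour = 465 W * 3600 s = 1674000 J/h
Volume treated per hour = 17.5 m^3/h * 1000 = 17500 L/h
dose = 1674000 / 17500 = 95.6571 J/L

95.6571 J/L


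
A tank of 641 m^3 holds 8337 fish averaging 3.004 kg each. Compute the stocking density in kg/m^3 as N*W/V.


Total biomass = 8337 fish * 3.004 kg = 25044.348 kg
Density = total biomass / volume = 25044.348 / 641 = 39.0707 kg/m^3

39.0707 kg/m^3


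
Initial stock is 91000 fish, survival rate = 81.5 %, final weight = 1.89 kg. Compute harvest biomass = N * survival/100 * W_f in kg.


Survivors = 91000 * 81.5/100 = 74165 fish
Harvest biomass = survivors * W_f = 74165 * 1.89 = 140171.85 kg

140171.85 kg


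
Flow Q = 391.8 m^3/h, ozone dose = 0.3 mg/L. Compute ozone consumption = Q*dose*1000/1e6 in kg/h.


O3 demand (mg/h) = Q * dose * 1000 = 391.8 * 0.3 * 1000 = 117540 mg/h
Convert mg to kg: 117540 / 1e6 = 0.11754 kg/h

0.11754 kg/h


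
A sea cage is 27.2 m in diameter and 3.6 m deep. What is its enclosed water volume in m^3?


r = d/2 = 27.2/2 = 13.6 m
Base area = pi*r^2 = pi*13.6^2 = 581.06898 m^2
Volume = 581.06898 * 3.6 = 2091.85 m^3

2091.85 m^3


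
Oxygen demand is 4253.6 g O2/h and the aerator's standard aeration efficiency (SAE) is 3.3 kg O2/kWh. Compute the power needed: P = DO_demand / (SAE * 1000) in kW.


SAE in g O2/kWh = 3.3 * 1000 = 3300 g/kWh
P = DO_demand / SAE_g = 4253.6 / 3300 = 1.28897 kW

1.28897 kW


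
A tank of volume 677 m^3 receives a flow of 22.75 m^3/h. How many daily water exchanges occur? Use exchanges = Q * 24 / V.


Daily flow volume = 22.75 m^3/h * 24 h = 546 m^3/day
Exchanges = daily flow / tank volume = 546 / 677 = 0.806499 exchanges/day

0.806499 exchanges/day


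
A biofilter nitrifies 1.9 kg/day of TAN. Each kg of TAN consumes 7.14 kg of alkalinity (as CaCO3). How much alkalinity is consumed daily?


Alkalinity factor: 7.14 kg CaCO3 consumed per kg TAN nitrified
alk = 1.9 kg TAN * 7.14 = 13.566 kg CaCO3/day

13.566 kg CaCO3/day


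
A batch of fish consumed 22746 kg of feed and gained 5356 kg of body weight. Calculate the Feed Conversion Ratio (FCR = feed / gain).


FCR = feed consumed / weight gained
FCR = 22746 kg / 5356 kg = 4.24683

4.24683


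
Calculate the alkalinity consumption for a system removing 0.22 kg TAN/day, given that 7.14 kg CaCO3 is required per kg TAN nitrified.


Alkalinity factor: 7.14 kg CaCO3 consumed per kg TAN nitrified
alk = 0.22 kg TAN * 7.14 = 1.5708 kg CaCO3/day

1.5708 kg CaCO3/day


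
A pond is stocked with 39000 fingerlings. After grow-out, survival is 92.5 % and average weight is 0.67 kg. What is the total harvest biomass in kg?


Survivors = 39000 * 92.5/100 = 36075 fish
Harvest biomass = survivors * W_f = 36075 * 0.67 = 24170.25 kg

24170.25 kg


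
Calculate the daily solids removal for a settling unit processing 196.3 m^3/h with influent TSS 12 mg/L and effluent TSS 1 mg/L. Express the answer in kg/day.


Concentration drop: TSS_in - TSS_out = 12 - 1 = 11 mg/L
Hourly solids removed = Q * dTSS = 196.3 m^3/h * 11 mg/L = 2159.3 g/h  (m^3/h * mg/L = g/h)
Daily solids removed = 2159.3 * 24 = 51823.2 g/day
Convert g to kg: 51823.2 / 1000 = 51.8232 kg/day

51.8232 kg/day


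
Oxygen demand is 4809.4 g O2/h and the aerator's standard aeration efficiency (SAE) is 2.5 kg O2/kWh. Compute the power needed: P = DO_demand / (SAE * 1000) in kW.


SAE in g O2/kWh = 2.5 * 1000 = 2500 g/kWh
P = DO_demand / SAE_g = 4809.4 / 2500 = 1.92376 kW

1.92376 kW


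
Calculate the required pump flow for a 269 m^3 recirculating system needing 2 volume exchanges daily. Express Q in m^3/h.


Daily recirculation volume = 269 m^3 * 2 = 538 m^3/day
Flow rate Q = daily volume / 24 h = 538 / 24 = 22.4167 m^3/h

22.4167 m^3/h


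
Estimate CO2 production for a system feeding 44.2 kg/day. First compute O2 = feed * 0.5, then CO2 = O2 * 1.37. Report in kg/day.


O2 = 44.2 * 0.5 = 22.1
CO2 = 22.1 * 1.37 = 30.277

30.277 kg/day


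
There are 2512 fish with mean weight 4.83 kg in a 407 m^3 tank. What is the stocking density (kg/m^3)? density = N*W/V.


Total biomass = 2512 fish * 4.83 kg = 12132.96 kg
Density = total biomass / volume = 12132.96 / 407 = 29.8107 kg/m^3

29.8107 kg/m^3


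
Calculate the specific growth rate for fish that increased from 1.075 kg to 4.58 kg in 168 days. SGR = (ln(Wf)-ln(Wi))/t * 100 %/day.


ln(W_f) = ln(4.58) = 1.521699
ln(W_i) = ln(1.075) = 0.072320662
ln(W_f) - ln(W_i) = 1.521699 - 0.072320662 = 1.4493783
SGR = 1.4493783 / 168 * 100 = 0.862725 %/day

0.862725 %/day


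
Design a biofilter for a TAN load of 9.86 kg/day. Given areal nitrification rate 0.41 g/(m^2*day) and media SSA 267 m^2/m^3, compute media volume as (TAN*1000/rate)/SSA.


A = 9.86*1000 / 0.41 = 24048.78 m^2
V = 24048.78 / 267 = 90.0703

90.0703 m^3


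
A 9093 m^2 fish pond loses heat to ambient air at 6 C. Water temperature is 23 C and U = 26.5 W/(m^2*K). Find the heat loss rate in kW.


Temperature difference dT = 23 - 6 = 17 K
Heat loss (W) = U * A * dT = 26.5 * 9093 * 17 = 4096396.5 W
Convert to kW: 4096396.5 / 1000 = 4096.3965 kW

4096.3965 kW


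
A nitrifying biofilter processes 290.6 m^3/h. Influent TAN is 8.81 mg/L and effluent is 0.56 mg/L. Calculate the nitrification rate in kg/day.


Concentration drop: TAN_in - TAN_out = 8.81 - 0.56 = 8.25 mg/L
Hourly TAN removed = Q * dTAN = 290.6 m^3/h * 8.25 mg/L = 2397.45 g/h  (m^3/h * mg/L = g/h)
Daily TAN removed = 2397.45 * 24 = 57538.8 g/day
Convert to kg/day: 57538.8 / 1000 = 57.5388 kg/day

57.5388 kg/day


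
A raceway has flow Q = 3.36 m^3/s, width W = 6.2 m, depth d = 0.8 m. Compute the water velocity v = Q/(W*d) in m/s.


Cross-sectional area = W * d = 6.2 * 0.8 = 4.96 m^2
Velocity = Q / A = 3.36 / 4.96 = 0.677419 m/s

0.677419 m/s


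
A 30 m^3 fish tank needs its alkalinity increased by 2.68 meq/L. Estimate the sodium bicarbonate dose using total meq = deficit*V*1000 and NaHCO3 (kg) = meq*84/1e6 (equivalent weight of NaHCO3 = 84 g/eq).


Tank volume in L = 30 m^3 * 1000 = 30000 L
Total meq required = 2.68 meq/L * 30000 L = 80400 meq
NaHCO3 mass = 80400 meq * 84 mg/meq / 1e6 = 6.7536 kg

6.7536 kg


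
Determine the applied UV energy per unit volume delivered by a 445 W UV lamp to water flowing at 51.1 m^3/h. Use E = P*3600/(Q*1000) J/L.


Energy delivered per hour = 445 W * 3600 s = 1602000 J/h
Volume treated per hour = 51.1 m^3/h * 1000 = 51100 L/h
dose = 1602000 / 51100 = 31.3503 J/L

31.3503 J/L


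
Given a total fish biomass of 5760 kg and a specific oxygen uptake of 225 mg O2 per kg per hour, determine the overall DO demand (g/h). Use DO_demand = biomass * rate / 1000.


Total O2 consumption (mg/h) = 5760 kg * 225 mg/(kg*h) = 1296000 mg/h
Convert to g/h: 1296000 / 1000 = 1296 g/h

1296 g/h


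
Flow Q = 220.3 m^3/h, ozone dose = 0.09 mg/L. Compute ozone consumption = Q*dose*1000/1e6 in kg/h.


O3 demand (mg/h) = Q * dose * 1000 = 220.3 * 0.09 * 1000 = 19827 mg/h
Convert mg to kg: 19827 / 1e6 = 0.019827 kg/h

0.019827 kg/h


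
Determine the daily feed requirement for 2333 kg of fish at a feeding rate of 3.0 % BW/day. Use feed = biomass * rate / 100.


Feeding rate fraction = 3.0% / 100 = 0.03
Daily feed = 2333 kg * 0.03 = 69.99 kg/day

69.99 kg/day


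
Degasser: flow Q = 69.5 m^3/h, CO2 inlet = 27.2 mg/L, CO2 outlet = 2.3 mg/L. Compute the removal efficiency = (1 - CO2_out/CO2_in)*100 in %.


CO2_out / CO2_in = 2.3 / 27.2 = 0.084558824
Fraction remaining = 0.084558824
efficiency = (1 - 0.084558824) * 100 = 91.5441 %

91.5441 %


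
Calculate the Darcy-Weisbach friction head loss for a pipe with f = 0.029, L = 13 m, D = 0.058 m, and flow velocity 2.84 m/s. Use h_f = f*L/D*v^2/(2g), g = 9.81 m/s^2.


v^2 = 2.84^2 = 8.0656 m^2/s^2
L/D = 13/0.058 = 224.13793
h_f = f*(L/D)*v^2/(2g) = 0.029 * 224.13793 * 8.0656 / 19.62 = 2.67209 m

2.67209 m


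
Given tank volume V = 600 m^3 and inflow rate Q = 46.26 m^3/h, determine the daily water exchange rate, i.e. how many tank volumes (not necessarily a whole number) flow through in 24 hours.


Daily flow volume = 46.26 m^3/h * 24 h = 1110.24 m^3/day
Exchanges = daily flow / tank volume = 1110.24 / 600 = 1.8504 exchanges/day

1.8504 exchanges/day


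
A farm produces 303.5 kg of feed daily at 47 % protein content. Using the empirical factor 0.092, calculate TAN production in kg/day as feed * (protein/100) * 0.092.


Protein in feed = 303.5 * 47/100 = 142.645 kg/day
TAN = protein * 0.092 = 142.645 * 0.092 = 13.12334 kg/day

13.12334 kg/day


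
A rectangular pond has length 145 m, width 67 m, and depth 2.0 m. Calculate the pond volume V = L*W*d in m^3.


Base area = L * W = 145 * 67 = 9715 m^2
Volume = area * depth = 9715 * 2.0 = 19430 m^3

19430 m^3


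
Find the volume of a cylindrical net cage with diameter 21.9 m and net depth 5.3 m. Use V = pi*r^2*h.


r = d/2 = 21.9/2 = 10.95 m
Base area = pi*r^2 = pi*10.95^2 = 376.68481 m^2
Volume = 376.68481 * 5.3 = 1996.43 m^3

1996.43 m^3


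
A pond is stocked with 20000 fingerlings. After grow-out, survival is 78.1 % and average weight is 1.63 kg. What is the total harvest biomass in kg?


Survivors = 20000 * 78.1/100 = 15620 fish
Harvest biomass = survivors * W_f = 15620 * 1.63 = 25460.6 kg

25460.6 kg


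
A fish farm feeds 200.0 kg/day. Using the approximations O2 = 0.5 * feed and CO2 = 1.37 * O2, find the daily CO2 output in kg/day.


O2 = 200.0 * 0.5 = 100
CO2 = 100 * 1.37 = 137

137 kg/day


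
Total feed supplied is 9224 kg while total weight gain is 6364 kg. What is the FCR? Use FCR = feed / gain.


FCR = feed consumed / weight gained
FCR = 9224 kg / 6364 kg = 1.4494

1.4494


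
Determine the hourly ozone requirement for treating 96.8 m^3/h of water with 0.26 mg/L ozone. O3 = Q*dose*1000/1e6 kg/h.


O3 demand (mg/h) = Q * dose * 1000 = 96.8 * 0.26 * 1000 = 25168 mg/h
Convert mg to kg: 25168 / 1e6 = 0.025168 kg/h

0.025168 kg/h


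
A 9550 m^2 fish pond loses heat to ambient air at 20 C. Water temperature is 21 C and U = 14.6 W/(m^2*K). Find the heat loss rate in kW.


Temperature difference dT = 21 - 20 = 1 K
Heat loss (W) = U * A * dT = 14.6 * 9550 * 1 = 139430 W
Convert to kW: 139430 / 1000 = 139.43 kW

139.43 kW


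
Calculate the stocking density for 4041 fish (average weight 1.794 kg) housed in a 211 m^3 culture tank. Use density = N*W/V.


Total biomass = 4041 fish * 1.794 kg = 7249.554 kg
Density = total biomass / volume = 7249.554 / 211 = 34.3581 kg/m^3

34.3581 kg/m^3


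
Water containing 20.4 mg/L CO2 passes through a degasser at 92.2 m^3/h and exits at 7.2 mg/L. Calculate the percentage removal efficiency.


CO2_out / CO2_in = 7.2 / 20.4 = 0.35294118
Fraction remaining = 0.35294118
efficiency = (1 - 0.35294118) * 100 = 64.7059 %

64.7059 %


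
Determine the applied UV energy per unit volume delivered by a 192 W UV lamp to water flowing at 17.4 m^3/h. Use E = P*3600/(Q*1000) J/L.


Energy delivered per hour = 192 W * 3600 s = 691200 J/h
Volume treated per hour = 17.4 m^3/h * 1000 = 17400 L/h
dose = 691200 / 17400 = 39.7241 J/L

39.7241 J/L


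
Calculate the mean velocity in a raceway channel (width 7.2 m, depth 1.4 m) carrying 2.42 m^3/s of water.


Cross-sectional area = W * d = 7.2 * 1.4 = 10.08 m^2
Velocity = Q / A = 2.42 / 10.08 = 0.240079 m/s

0.240079 m/s


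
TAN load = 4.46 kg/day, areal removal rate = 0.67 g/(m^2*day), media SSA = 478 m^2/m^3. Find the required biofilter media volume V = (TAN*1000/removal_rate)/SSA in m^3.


A = 4.46*1000 / 0.67 = 6656.7164 m^2
V = 6656.7164 / 478 = 13.9262

13.9262 m^3


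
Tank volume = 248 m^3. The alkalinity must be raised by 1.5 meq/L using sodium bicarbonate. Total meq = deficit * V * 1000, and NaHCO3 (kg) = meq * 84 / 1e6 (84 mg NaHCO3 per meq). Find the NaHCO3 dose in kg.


Tank volume in L = 248 m^3 * 1000 = 248000 L
Total meq required = 1.5 meq/L * 248000 L = 372000 meq
NaHCO3 mass = 372000 meq * 84 mg/meq / 1e6 = 31.248 kg

31.248 kg


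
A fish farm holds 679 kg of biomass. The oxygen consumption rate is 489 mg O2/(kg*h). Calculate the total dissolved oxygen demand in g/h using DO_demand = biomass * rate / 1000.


Total O2 consumption (mg/h) = 679 kg * 489 mg/(kg*h) = 332031 mg/h
Convert to g/h: 332031 / 1000 = 332.031 g/h

332.031 g/h


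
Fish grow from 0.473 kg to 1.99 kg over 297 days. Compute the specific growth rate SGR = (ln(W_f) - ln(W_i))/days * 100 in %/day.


ln(W_f) = ln(1.99) = 0.68813464
ln(W_i) = ln(0.473) = -0.74865989
ln(W_f) - ln(W_i) = 0.68813464 - -0.74865989 = 1.4367945
SGR = 1.4367945 / 297 * 100 = 0.483769 %/day

0.483769 %/day


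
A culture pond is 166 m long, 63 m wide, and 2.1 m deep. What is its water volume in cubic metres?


Base area = L * W = 166 * 63 = 10458 m^2
Volume = area * depth = 10458 * 2.1 = 21961.8 m^3

21961.8 m^3


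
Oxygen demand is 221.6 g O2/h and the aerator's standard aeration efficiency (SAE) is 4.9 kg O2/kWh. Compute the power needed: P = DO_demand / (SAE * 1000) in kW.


SAE in g O2/kWh = 4.9 * 1000 = 4900 g/kWh
P = DO_demand / SAE_g = 221.6 / 4900 = 0.0452245 kW

0.0452245 kW


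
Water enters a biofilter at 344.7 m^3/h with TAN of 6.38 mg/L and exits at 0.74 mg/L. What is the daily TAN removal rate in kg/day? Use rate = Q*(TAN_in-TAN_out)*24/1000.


Concentration drop: TAN_in - TAN_out = 6.38 - 0.74 = 5.64 mg/L
Hourly TAN removed = Q * dTAN = 344.7 m^3/h * 5.64 mg/L = 1944.108 g/h  (m^3/h * mg/L = g/h)
Daily TAN removed = 1944.108 * 24 = 46658.592 g/day
Convert to kg/day: 46658.592 / 1000 = 46.658592 kg/day

46.658592 kg/day


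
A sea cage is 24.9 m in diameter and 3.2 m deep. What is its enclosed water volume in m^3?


r = d/2 = 24.9/2 = 12.45 m
Base area = pi*r^2 = pi*12.45^2 = 486.95472 m^2
Volume = 486.95472 * 3.2 = 1558.26 m^3

1558.26 m^3


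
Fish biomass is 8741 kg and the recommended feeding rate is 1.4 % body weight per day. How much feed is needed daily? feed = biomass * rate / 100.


Feeding rate fraction = 1.4% / 100 = 0.014
Daily feed = 8741 kg * 0.014 = 122.374 kg/day

122.374 kg/day


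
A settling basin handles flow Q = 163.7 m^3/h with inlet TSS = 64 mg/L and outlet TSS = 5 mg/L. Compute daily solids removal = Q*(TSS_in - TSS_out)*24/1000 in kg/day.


Concentration drop: TSS_in - TSS_out = 64 - 5 = 59 mg/L
Hourly solids removed = Q * dTSS = 163.7 m^3/h * 59 mg/L = 9658.3 g/h  (m^3/h * mg/L = g/h)
Daily solids removed = 9658.3 * 24 = 231799.2 g/day
Convert g to kg: 231799.2 / 1000 = 231.7992 kg/day

231.7992 kg/day


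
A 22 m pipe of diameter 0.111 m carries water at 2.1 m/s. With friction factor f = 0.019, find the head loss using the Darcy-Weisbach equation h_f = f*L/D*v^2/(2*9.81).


v^2 = 2.1^2 = 4.41 m^2/s^2
L/D = 22/0.111 = 198.1982
h_f = f*(L/D)*v^2/(2g) = 0.019 * 198.1982 * 4.41 / 19.62 = 0.846434 m

0.846434 m


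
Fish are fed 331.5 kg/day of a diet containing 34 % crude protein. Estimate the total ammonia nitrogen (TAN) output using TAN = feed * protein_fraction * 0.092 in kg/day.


Protein in feed = 331.5 * 34/100 = 112.71 kg/day
TAN = protein * 0.092 = 112.71 * 0.092 = 10.36932 kg/day

10.36932 kg/day


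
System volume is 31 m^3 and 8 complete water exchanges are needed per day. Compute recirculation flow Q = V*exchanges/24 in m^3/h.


Daily recirculation volume = 31 m^3 * 8 = 248 m^3/day
Flow rate Q = daily volume / 24 h = 248 / 24 = 10.3333 m^3/h

10.3333 m^3/h


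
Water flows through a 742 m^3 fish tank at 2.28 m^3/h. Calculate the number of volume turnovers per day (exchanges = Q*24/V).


Daily flow volume = 2.28 m^3/h * 24 h = 54.72 m^3/day
Exchanges = daily flow / tank volume = 54.72 / 742 = 0.0737466 exchanges/day

0.0737466 exchanges/day


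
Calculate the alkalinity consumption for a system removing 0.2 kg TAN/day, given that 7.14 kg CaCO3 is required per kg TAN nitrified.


Alkalinity factor: 7.14 kg CaCO3 consumed per kg TAN nitrified
alk = 0.2 kg TAN * 7.14 = 1.428 kg CaCO3/day

1.428 kg CaCO3/day


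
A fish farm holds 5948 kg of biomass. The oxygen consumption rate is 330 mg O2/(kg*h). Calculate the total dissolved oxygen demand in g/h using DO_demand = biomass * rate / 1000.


Total O2 consumption (mg/h) = 5948 kg * 330 mg/(kg*h) = 1962840 mg/h
Convert to g/h: 1962840 / 1000 = 1962.84 g/h

1962.84 g/h


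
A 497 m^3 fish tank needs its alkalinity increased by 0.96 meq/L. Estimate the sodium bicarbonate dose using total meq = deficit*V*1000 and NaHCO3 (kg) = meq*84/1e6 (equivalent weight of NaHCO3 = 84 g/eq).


Tank volume in L = 497 m^3 * 1000 = 497000 L
Total meq required = 0.96 meq/L * 497000 L = 477120 meq
NaHCO3 mass = 477120 meq * 84 mg/meq / 1e6 = 40.0781 kg

40.0781 kg


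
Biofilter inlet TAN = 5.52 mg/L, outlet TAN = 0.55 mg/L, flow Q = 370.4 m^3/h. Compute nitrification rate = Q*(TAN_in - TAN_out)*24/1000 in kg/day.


Concentration drop: TAN_in - TAN_out = 5.52 - 0.55 = 4.97 mg/L
Hourly TAN removed = Q * dTAN = 370.4 m^3/h * 4.97 mg/L = 1840.888 g/h  (m^3/h * mg/L = g/h)
Daily TAN removed = 1840.888 * 24 = 44181.312 g/day
Convert to kg/day: 44181.312 / 1000 = 44.181312 kg/day

44.181312 kg/day


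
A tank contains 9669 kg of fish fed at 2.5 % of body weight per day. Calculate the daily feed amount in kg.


Feeding rate fraction = 2.5% / 100 = 0.025
Daily feed = 9669 kg * 0.025 = 241.725 kg/day

241.725 kg/day


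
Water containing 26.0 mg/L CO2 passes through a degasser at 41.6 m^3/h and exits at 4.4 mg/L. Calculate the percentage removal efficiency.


CO2_out / CO2_in = 4.4 / 26.0 = 0.16923077
Fraction remaining = 0.16923077
efficiency = (1 - 0.16923077) * 100 = 83.0769 %

83.0769 %


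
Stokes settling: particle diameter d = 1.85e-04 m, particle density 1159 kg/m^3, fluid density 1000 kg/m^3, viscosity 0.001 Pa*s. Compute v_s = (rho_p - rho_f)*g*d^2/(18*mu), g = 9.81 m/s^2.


Density difference: rho_p - rho_f = 1159 - 1000 = 159 kg/m^3
d^2 = (1.85e-04)^2 = 3.4225e-08 m^2
Numerator = (rho_p - rho_f) * g * d^2 = 159 * 9.81 * 3.4225e-08 = 5.3383813e-05
Denominator = 18 * mu = 18 * 0.001 = 0.018
v_s = 5.3383813e-05 / 0.018 = 0.00296577 m/s
Check: Re = rho_f * v_s * d / mu = 1000 * 0.00296577 * 1.85e-04 / 0.001 = 0.549 < 1, so Stokes' law applies.

0.00296577 m/s


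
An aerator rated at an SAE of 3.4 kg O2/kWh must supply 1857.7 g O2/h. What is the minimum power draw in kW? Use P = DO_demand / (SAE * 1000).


SAE in g O2/kWh = 3.4 * 1000 = 3400 g/kWh
P = DO_demand / SAE_g = 1857.7 / 3400 = 0.546382 kW

0.546382 kW


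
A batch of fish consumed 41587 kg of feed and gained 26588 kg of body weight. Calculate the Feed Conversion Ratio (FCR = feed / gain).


FCR = feed consumed / weight gained
FCR = 41587 kg / 26588 kg = 1.56413

1.56413


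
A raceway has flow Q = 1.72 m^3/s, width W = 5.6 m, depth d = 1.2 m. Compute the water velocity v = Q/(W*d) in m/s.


Cross-sectional area = W * d = 5.6 * 1.2 = 6.72 m^2
Velocity = Q / A = 1.72 / 6.72 = 0.255952 m/s

0.255952 m/s


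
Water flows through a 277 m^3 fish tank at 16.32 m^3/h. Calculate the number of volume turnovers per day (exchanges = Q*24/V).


Daily flow volume = 16.32 m^3/h * 24 h = 391.68 m^3/day
Exchanges = daily flow / tank volume = 391.68 / 277 = 1.41401 exchanges/day

1.41401 exchanges/day


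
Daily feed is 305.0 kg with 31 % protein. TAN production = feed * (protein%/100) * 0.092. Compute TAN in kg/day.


Protein in feed = 305.0 * 31/100 = 94.55 kg/day
TAN = protein * 0.092 = 94.55 * 0.092 = 8.6986 kg/day

8.6986 kg/day


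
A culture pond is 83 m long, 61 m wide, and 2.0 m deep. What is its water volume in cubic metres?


Base area = L * W = 83 * 61 = 5063 m^2
Volume = area * depth = 5063 * 2.0 = 10126 m^3

10126 m^3


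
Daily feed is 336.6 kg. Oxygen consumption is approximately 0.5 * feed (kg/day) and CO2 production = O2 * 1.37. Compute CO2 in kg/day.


O2 = 336.6 * 0.5 = 168.3
CO2 = 168.3 * 1.37 = 230.571

230.571 kg/day


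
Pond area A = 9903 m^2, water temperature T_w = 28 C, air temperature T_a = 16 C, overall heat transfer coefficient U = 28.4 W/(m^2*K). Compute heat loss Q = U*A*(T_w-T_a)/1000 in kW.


Temperature difference dT = 28 - 16 = 12 K
Heat loss (W) = U * A * dT = 28.4 * 9903 * 12 = 3374942.4 W
Convert to kW: 3374942.4 / 1000 = 3374.9424 kW

3374.9424 kW


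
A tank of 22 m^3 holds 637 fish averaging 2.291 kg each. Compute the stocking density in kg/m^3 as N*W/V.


Total biomass = 637 fish * 2.291 kg = 1459.367 kg
Density = total biomass / volume = 1459.367 / 22 = 66.3349 kg/m^3

66.3349 kg/m^3


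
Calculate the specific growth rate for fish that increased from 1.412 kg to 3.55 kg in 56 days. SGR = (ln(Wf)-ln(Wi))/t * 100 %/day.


ln(W_f) = ln(3.55) = 1.2669476
ln(W_i) = ln(1.412) = 0.34500714
ln(W_f) - ln(W_i) = 1.2669476 - 0.34500714 = 0.92194046
SGR = 0.92194046 / 56 * 100 = 1.64632 %/day

1.64632 %/day


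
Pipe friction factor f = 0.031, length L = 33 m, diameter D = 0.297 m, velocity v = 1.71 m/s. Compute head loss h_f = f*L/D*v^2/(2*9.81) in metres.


v^2 = 1.71^2 = 2.9241 m^2/s^2
L/D = 33/0.297 = 111.11111
h_f = f*(L/D)*v^2/(2g) = 0.031 * 111.11111 * 2.9241 / 19.62 = 0.513349 m

0.513349 m


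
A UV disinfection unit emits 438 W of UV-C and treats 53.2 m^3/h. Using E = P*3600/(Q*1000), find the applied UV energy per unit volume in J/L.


Energy delivered per hour = 438 W * 3600 s = 1576800 J/h
Volume treated per hour = 53.2 m^3/h * 1000 = 53200 L/h
dose = 1576800 / 53200 = 29.6391 J/L

29.6391 J/L


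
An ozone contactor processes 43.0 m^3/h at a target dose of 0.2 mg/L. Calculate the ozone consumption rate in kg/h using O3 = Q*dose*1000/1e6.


O3 demand (mg/h) = Q * dose * 1000 = 43.0 * 0.2 * 1000 = 8600 mg/h
Convert mg to kg: 8600 / 1e6 = 0.0086 kg/h

0.0086 kg/h


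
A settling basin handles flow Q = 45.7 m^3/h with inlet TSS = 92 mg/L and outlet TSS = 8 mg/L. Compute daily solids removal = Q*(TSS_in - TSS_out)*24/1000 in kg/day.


Concentration drop: TSS_in - TSS_out = 92 - 8 = 84 mg/L
Hourly solids removed = Q * dTSS = 45.7 m^3/h * 84 mg/L = 3838.8 g/h  (m^3/h * mg/L = g/h)
Daily solids removed = 3838.8 * 24 = 92131.2 g/day
Convert g to kg: 92131.2 / 1000 = 92.1312 kg/day

92.1312 kg/day


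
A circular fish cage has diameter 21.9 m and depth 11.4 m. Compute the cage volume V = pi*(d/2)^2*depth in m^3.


r = d/2 = 21.9/2 = 10.95 m
Base area = pi*r^2 = pi*10.95^2 = 376.68481 m^2
Volume = 376.68481 * 11.4 = 4294.21 m^3

4294.21 m^3


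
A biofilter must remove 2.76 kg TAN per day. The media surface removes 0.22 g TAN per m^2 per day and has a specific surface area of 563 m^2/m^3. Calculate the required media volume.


A = 2.76*1000 / 0.22 = 12545.455 m^2
V = 12545.455 / 563 = 22.2832

22.2832 m^3


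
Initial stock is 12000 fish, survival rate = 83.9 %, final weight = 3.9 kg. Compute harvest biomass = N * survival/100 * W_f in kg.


Survivors = 12000 * 83.9/100 = 10068 fish
Harvest biomass = survivors * W_f = 10068 * 3.9 = 39265.2 kg

39265.2 kg


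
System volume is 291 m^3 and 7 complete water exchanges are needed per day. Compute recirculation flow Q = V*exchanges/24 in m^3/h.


Daily recirculation volume = 291 m^3 * 7 = 2037 m^3/day
Flow rate Q = daily volume / 24 h = 2037 / 24 = 84.875 m^3/h

84.875 m^3/h


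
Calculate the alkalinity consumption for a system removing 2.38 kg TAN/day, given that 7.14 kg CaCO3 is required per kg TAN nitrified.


Alkalinity factor: 7.14 kg CaCO3 consumed per kg TAN nitrified
alk = 2.38 kg TAN * 7.14 = 16.9932 kg CaCO3/day

16.9932 kg CaCO3/day


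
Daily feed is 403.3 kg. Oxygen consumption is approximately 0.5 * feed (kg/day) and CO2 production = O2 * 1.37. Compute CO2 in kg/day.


O2 = 403.3 * 0.5 = 201.65
CO2 = 201.65 * 1.37 = 276.2605

276.2605 kg/day


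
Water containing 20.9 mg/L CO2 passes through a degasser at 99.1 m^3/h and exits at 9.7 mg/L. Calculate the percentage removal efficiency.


CO2_out / CO2_in = 9.7 / 20.9 = 0.46411483
Fraction remaining = 0.46411483
efficiency = (1 - 0.46411483) * 100 = 53.5885 %

53.5885 %


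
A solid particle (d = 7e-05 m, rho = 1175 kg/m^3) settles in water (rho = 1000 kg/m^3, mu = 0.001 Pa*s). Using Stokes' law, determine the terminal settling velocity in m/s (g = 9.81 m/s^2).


Density difference: rho_p - rho_f = 1175 - 1000 = 175 kg/m^3
d^2 = (7e-05)^2 = 4.9e-09 m^2
Numerator = (rho_p - rho_f) * g * d^2 = 175 * 9.81 * 4.9e-09 = 8.412075e-06
Denominator = 18 * mu = 18 * 0.001 = 0.018
v_s = 8.412075e-06 / 0.018 = 4.67337e-04 m/s
Check: Re = rho_f * v_s * d / mu = 1000 * 4.67337e-04 * 7e-05 / 0.001 = 0.0327 < 1, so Stokes' law applies.

4.67337e-04 m/s


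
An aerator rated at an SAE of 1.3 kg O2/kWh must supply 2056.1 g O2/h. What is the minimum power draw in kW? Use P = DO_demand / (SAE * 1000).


SAE in g O2/kWh = 1.3 * 1000 = 1300 g/kWh
P = DO_demand / SAE_g = 2056.1 / 1300 = 1.58162 kW

1.58162 kW


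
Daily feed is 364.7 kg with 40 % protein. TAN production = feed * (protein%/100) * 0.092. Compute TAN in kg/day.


Protein in feed = 364.7 * 40/100 = 145.88 kg/day
TAN = protein * 0.092 = 145.88 * 0.092 = 13.42096 kg/day

13.42096 kg/day


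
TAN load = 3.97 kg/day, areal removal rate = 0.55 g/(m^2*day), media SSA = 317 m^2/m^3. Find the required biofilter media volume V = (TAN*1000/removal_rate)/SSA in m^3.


A = 3.97*1000 / 0.55 = 7218.1818 m^2
V = 7218.1818 / 317 = 22.7703

22.7703 m^3


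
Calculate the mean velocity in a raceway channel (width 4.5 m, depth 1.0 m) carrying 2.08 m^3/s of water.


Cross-sectional area = W * d = 4.5 * 1.0 = 4.5 m^2
Velocity = Q / A = 2.08 / 4.5 = 0.462222 m/s

0.462222 m/s


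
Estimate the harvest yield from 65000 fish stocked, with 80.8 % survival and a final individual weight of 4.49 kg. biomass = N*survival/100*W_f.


Survivors = 65000 * 80.8/100 = 52520 fish
Harvest biomass = survivors * W_f = 52520 * 4.49 = 235814.8 kg

235814.8 kg


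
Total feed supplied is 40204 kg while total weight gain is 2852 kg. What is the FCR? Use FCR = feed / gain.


FCR = feed consumed / weight gained
FCR = 40204 kg / 2852 kg = 14.0968

14.0968


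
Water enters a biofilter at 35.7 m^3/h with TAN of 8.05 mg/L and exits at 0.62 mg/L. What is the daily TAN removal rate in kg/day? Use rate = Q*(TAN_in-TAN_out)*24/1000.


Concentration drop: TAN_in - TAN_out = 8.05 - 0.62 = 7.43 mg/L
Hourly TAN removed = Q * dTAN = 35.7 m^3/h * 7.43 mg/L = 265.251 g/h  (m^3/h * mg/L = g/h)
Daily TAN removed = 265.251 * 24 = 6366.024 g/day
Convert to kg/day: 6366.024 / 1000 = 6.366024 kg/day

6.366024 kg/day


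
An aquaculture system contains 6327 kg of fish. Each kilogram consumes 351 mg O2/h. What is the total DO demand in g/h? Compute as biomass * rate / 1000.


Total O2 consumption (mg/h) = 6327 kg * 351 mg/(kg*h) = 2220777 mg/h
Convert to g/h: 2220777 / 1000 = 2220.777 g/h

2220.777 g/h


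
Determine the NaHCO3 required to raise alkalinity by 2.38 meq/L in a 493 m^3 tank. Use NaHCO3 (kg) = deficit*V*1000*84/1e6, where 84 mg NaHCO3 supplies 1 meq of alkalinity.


Tank volume in L = 493 m^3 * 1000 = 493000 L
Total meq required = 2.38 meq/L * 493000 L = 1173340 meq
NaHCO3 mass = 1173340 meq * 84 mg/meq / 1e6 = 98.5606 kg

98.5606 kg


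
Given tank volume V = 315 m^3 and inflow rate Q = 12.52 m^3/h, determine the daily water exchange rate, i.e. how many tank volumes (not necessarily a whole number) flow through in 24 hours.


Daily flow volume = 12.52 m^3/h * 24 h = 300.48 m^3/day
Exchanges = daily flow / tank volume = 300.48 / 315 = 0.953905 exchanges/day

0.953905 exchanges/day


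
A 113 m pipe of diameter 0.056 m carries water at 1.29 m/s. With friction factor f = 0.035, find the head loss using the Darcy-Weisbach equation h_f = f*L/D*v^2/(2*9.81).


v^2 = 1.29^2 = 1.6641 m^2/s^2
L/D = 113/0.056 = 2017.8571
h_f = f*(L/D)*v^2/(2g) = 0.035 * 2017.8571 * 1.6641 / 19.62 = 5.99017 m

5.99017 m


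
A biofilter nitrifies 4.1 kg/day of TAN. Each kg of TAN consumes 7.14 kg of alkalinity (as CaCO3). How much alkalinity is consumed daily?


Alkalinity factor: 7.14 kg CaCO3 consumed per kg TAN nitrified
alk = 4.1 kg TAN * 7.14 = 29.274 kg CaCO3/day

29.274 kg CaCO3/day


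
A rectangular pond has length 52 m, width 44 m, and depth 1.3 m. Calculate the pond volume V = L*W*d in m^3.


Base area = L * W = 52 * 44 = 2288 m^2
Volume = area * depth = 2288 * 1.3 = 2974.4 m^3

2974.4 m^3


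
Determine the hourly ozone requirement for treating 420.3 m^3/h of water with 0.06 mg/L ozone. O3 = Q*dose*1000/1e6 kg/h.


O3 demand (mg/h) = Q * dose * 1000 = 420.3 * 0.06 * 1000 = 25218 mg/h
Convert mg to kg: 25218 / 1e6 = 0.025218 kg/h

0.025218 kg/h


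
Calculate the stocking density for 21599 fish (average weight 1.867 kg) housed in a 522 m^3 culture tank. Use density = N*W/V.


Total biomass = 21599 fish * 1.867 kg = 40325.333 kg
Density = total biomass / volume = 40325.333 / 522 = 77.2516 kg/m^3

77.2516 kg/m^3


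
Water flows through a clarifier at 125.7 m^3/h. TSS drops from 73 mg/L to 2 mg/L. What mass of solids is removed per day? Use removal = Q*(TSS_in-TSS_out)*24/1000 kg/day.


Concentration drop: TSS_in - TSS_out = 73 - 2 = 71 mg/L
Hourly solids removed = Q * dTSS = 125.7 m^3/h * 71 mg/L = 8924.7 g/h  (m^3/h * mg/L = g/h)
Daily solids removed = 8924.7 * 24 = 214192.8 g/day
Convert g to kg: 214192.8 / 1000 = 214.1928 kg/day

214.1928 kg/day


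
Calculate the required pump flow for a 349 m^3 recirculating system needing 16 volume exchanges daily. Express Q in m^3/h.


Daily recirculation volume = 349 m^3 * 16 = 5584 m^3/day
Flow rate Q = daily volume / 24 h = 5584 / 24 = 232.667 m^3/h

232.667 m^3/h


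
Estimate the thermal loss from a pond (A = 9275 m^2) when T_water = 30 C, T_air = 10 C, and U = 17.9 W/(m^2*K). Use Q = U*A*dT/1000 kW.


Temperature difference dT = 30 - 10 = 20 K
Heat loss (W) = U * A * dT = 17.9 * 9275 * 20 = 3320450 W
Convert to kW: 3320450 / 1000 = 3320.45 kW

3320.45 kW


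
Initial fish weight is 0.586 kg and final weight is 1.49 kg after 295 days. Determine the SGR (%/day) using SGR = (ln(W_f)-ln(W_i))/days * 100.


ln(W_f) = ln(1.49) = 0.39877612
ln(W_i) = ln(0.586) = -0.53443549
ln(W_f) - ln(W_i) = 0.39877612 - -0.53443549 = 0.93321161
SGR = 0.93321161 / 295 * 100 = 0.316343 %/day

0.316343 %/day


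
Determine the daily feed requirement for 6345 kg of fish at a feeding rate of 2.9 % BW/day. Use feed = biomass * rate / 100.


Feeding rate fraction = 2.9% / 100 = 0.029
Daily feed = 6345 kg * 0.029 = 184.005 kg/day

184.005 kg/day


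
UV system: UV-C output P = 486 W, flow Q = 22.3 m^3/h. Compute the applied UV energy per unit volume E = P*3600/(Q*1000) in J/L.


Energy delivered per hour = 486 W * 3600 s = 1749600 J/h
Volume treated per hour = 22.3 m^3/h * 1000 = 22300 L/h
dose = 1749600 / 22300 = 78.4574 J/L

78.4574 J/L


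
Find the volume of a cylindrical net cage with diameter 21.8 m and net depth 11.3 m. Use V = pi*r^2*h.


r = d/2 = 21.8/2 = 10.9 m
Base area = pi*r^2 = pi*10.9^2 = 373.25262 m^2
Volume = 373.25262 * 11.3 = 4217.75 m^3

4217.75 m^3


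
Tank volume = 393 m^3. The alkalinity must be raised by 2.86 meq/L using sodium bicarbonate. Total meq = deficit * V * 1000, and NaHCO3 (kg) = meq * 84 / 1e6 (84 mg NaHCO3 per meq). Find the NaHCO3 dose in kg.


Tank volume in L = 393 m^3 * 1000 = 393000 L
Total meq required = 2.86 meq/L * 393000 L = 1123980 meq
NaHCO3 mass = 1123980 meq * 84 mg/meq / 1e6 = 94.4143 kg

94.4143 kg


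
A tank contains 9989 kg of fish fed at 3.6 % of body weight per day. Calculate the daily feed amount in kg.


Feeding rate fraction = 3.6% / 100 = 0.036
Daily feed = 9989 kg * 0.036 = 359.604 kg/day

359.604 kg/day


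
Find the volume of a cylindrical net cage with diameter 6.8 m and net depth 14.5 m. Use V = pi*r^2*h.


r = d/2 = 6.8/2 = 3.4 m
Base area = pi*r^2 = pi*3.4^2 = 36.316811 m^2
Volume = 36.316811 * 14.5 = 526.594 m^3

526.594 m^3


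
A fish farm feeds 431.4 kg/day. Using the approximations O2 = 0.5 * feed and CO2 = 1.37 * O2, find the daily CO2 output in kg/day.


O2 = 431.4 * 0.5 = 215.7
CO2 = 215.7 * 1.37 = 295.509

295.509 kg/day


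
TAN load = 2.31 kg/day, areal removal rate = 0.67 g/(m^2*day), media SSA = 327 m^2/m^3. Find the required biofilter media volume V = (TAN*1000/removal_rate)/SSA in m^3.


A = 2.31*1000 / 0.67 = 3447.7612 m^2
V = 3447.7612 / 327 = 10.5436

10.5436 m^3


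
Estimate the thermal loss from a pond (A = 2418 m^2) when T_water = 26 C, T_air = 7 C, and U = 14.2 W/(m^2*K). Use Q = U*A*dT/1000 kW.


Temperature difference dT = 26 - 7 = 19 K
Heat loss (W) = U * A * dT = 14.2 * 2418 * 19 = 652376.4 W
Convert to kW: 652376.4 / 1000 = 652.3764 kW

652.3764 kW


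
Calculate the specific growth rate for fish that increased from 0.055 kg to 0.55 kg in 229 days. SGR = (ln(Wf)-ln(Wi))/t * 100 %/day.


ln(W_f) = ln(0.55) = -0.597837
ln(W_i) = ln(0.055) = -2.9004221
ln(W_f) - ln(W_i) = -0.597837 - -2.9004221 = 2.3025851
SGR = 2.3025851 / 229 * 100 = 1.0055 %/day

1.0055 %/day


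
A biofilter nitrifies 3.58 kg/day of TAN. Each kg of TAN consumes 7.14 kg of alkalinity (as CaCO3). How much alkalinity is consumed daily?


Alkalinity factor: 7.14 kg CaCO3 consumed per kg TAN nitrified
alk = 3.58 kg TAN * 7.14 = 25.5612 kg CaCO3/day

25.5612 kg CaCO3/day


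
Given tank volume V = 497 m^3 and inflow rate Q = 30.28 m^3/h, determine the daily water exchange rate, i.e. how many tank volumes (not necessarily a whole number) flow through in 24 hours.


Daily flow volume = 30.28 m^3/h * 24 h = 726.72 m^3/day
Exchanges = daily flow / tank volume = 726.72 / 497 = 1.46221 exchanges/day

1.46221 exchanges/day


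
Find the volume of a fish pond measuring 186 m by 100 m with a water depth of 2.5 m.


Base area = L * W = 186 * 100 = 18600 m^2
Volume = area * depth = 18600 * 2.5 = 46500 m^3

46500 m^3


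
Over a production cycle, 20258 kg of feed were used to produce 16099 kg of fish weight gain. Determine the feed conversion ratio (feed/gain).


FCR = feed consumed / weight gained
FCR = 20258 kg / 16099 kg = 1.25834

1.25834


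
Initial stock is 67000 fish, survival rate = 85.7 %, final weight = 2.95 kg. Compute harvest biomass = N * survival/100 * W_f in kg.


Survivors = 67000 * 85.7/100 = 57419 fish
Harvest biomass = survivors * W_f = 57419 * 2.95 = 169386.05 kg

169386.05 kg


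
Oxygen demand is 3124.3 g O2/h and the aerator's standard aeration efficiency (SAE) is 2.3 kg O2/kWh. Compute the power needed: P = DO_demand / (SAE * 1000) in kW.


SAE in g O2/kWh = 2.3 * 1000 = 2300 g/kWh
P = DO_demand / SAE_g = 3124.3 / 2300 = 1.35839 kW

1.35839 kW
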